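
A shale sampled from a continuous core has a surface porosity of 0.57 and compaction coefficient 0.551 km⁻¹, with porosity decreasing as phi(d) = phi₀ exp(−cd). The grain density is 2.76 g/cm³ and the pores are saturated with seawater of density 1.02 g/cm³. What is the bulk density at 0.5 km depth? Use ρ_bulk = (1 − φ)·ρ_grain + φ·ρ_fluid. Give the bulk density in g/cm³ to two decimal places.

2.01 g/cm³

Porosity at depth: phi = 0.57·exp(−0.551×0.5) = 0.57×0.7592 = 0.4327
Bulk density: ρ_b = (1−phi)ρ_g + phi·ρ_f = 0.5673×2.76 + 0.4327×1.02
       = 1.566 + 0.441 = 2.007 g/cm³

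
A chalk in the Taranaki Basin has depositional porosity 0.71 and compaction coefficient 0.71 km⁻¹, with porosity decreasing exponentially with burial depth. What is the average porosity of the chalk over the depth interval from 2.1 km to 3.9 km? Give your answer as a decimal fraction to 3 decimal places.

⟨φ⟩ = (1/(z₂−z₁)) ∫ φ₀ e^(−kz) dz = φ₀·(e^(−k·z₁) − e^(−k·z₂)) / (k·(z₂−z₁))
e^(−0.71×2.1) = 0.2251; e^(−0.71×3.9) = 0.0627
⟨φ⟩ = 0.71 × (0.2251 − 0.0627) / (0.71 × 1.8) = 0.71 × 0.1271 = 0.0902

0.090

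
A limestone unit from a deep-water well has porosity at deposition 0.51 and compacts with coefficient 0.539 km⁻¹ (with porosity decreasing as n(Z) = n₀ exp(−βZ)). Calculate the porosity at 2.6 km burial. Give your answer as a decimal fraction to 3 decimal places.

n = n₀·exp(−β·Z) = 0.51 × exp(−0.539 × 2.6) = 0.51 × exp(−1.401)
  = 0.51 × 0.2463 = 0.1256

0.126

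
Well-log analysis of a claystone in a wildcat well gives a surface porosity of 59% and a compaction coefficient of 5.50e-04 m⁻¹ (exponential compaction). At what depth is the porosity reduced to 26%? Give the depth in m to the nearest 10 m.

Working in km (1 km = 1000 m; c in km⁻¹ = c in m⁻¹ × 1000):
Invert Athy's law: Z = ln(n₀/n) / c
Z = ln(0.59/0.26) / 0.55 = ln(2.269) / 0.55 = 0.8194 / 0.55 = 1.490 km

1490 m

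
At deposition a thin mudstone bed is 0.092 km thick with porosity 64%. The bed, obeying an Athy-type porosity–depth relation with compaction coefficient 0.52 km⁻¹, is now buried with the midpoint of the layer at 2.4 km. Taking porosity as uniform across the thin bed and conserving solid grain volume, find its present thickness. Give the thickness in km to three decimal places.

0.041 km

Porosity at 2.4 km: n = 0.64·exp(−0.52×2.4) = 0.1837
Solid-volume conservation: h(1−n) = h₀(1−n₀) ⇒ h = h₀·(1−n₀)/(1−n)
h = 0.092 × (1 − 0.64)/(1 − 0.1837) = 0.092 × 0.4410 = 0.0406 km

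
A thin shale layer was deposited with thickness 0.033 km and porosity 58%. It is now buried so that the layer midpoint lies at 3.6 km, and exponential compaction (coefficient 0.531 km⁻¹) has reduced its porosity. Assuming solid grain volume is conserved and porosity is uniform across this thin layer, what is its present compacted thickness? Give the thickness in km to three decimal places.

Porosity at 3.6 km: phi = 0.58·exp(−0.531×3.6) = 0.0857
Solid-volume conservation: h(1−phi) = h₀(1−phi₀) ⇒ h = h₀·(1−phi₀)/(1−phi)
h = 0.033 × (1 − 0.58)/(1 − 0.0857) = 0.033 × 0.4594 = 0.0152 km

0.015 km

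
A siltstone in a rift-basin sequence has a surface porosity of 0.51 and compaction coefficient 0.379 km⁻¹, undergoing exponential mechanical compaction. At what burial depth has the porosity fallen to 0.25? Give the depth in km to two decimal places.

1.88 km

Invert Athy's law: d = ln(phi₀/phi) / c
d = ln(0.51/0.25) / 0.379 = ln(2.04) / 0.379 = 0.7129 / 0.379 = 1.881 km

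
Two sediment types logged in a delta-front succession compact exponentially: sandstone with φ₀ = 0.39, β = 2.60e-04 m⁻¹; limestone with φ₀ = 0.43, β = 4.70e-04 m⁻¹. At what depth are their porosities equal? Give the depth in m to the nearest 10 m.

460 m

Working in km (1 km = 1000 m; β in km⁻¹ = β in m⁻¹ × 1000):
Set φ₀ₐ e^(−βₐz) = φ₀ᵦ e^(−βᵦz) ⇒ ln(φ₀ₐ/φ₀ᵦ) = (βₐ − βᵦ)·z
z = ln(0.39/0.43) / (0.26 − 0.47) = -0.0976 / -0.21 = 0.465 km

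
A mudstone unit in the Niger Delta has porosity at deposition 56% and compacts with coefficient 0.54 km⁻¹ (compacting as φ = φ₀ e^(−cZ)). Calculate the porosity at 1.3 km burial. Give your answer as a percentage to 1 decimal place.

φ = φ₀·exp(−c·Z) = 0.56 × exp(−0.54 × 1.3) = 0.56 × exp(−0.702)
  = 0.56 × 0.4956 = 0.2775

27.8%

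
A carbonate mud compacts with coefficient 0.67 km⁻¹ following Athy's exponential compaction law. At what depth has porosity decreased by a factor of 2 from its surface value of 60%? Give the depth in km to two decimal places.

1.03 km

n/n₀ = 1/2 ⇒ exp(−β·z) = 1/2 ⇒ z = ln(2) / β
z = 0.6931 / 0.67 = 1.035 km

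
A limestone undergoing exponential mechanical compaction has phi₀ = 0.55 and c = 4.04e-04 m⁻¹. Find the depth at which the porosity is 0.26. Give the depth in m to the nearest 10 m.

Working in km (1 km = 1000 m; c in km⁻¹ = c in m⁻¹ × 1000):
Invert Athy's law: d = ln(phi₀/phi) / c
d = ln(0.55/0.26) / 0.404 = ln(2.115) / 0.404 = 0.7492 / 0.404 = 1.855 km

1850 m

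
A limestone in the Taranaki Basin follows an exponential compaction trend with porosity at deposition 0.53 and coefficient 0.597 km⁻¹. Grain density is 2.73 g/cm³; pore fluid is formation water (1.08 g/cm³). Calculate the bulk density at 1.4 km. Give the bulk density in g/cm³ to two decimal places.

Porosity at depth: n = 0.53·exp(−0.597×1.4) = 0.53×0.4335 = 0.2298
Bulk density: ρ_b = (1−n)ρ_g + n·ρ_f = 0.7702×2.73 + 0.2298×1.08
       = 2.103 + 0.248 = 2.351 g/cm³

2.35 g/cm³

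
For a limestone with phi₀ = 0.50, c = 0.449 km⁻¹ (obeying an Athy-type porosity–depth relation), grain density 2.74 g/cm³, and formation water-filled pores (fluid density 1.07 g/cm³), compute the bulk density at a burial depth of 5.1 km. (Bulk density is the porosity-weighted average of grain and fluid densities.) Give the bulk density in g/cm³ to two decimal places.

Porosity at depth: phi = 0.5·exp(−0.449×5.1) = 0.5×0.1013 = 0.0506
Bulk density: ρ_b = (1−phi)ρ_g + phi·ρ_f = 0.9494×2.74 + 0.0506×1.07
       = 2.601 + 0.054 = 2.655 g/cm³

2.66 g/cm³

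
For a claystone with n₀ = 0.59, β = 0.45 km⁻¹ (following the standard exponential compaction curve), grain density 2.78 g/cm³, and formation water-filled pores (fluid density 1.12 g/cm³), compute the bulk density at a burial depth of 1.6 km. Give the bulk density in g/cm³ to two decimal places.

Porosity at depth: n = 0.59·exp(−0.45×1.6) = 0.59×0.4868 = 0.2872
Bulk density: ρ_b = (1−n)ρ_g + n·ρ_f = 0.7128×2.78 + 0.2872×1.12
       = 1.982 + 0.322 = 2.303 g/cm³

2.30 g/cm³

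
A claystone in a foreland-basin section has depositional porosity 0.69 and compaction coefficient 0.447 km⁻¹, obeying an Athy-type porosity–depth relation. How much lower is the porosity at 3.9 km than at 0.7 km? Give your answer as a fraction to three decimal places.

φ(0.7) = 0.69·e^(−0.447×0.7) = 0.5046
φ(3.9) = 0.69·e^(−0.447×3.9) = 0.1207
Δφ = 0.5046 − 0.1207 = 0.3839

0.384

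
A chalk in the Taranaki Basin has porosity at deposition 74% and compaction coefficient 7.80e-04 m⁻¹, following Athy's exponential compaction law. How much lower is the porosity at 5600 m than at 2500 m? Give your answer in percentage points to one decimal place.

Working in km (1 km = 1000 m; k in km⁻¹ = k in m⁻¹ × 1000):
φ(2.5) = 0.74·e^(−0.78×2.5) = 0.1053
φ(5.6) = 0.74·e^(−0.78×5.6) = 0.0094
Δφ = 0.1053 − 0.0094 = 0.0959

9.6 percentage points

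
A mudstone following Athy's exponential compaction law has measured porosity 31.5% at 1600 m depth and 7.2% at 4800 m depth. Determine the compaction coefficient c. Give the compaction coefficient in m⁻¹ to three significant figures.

Working in km (1 km = 1000 m; c in km⁻¹ = c in m⁻¹ × 1000):
Athy: n(z) = n₀ e^(−cz) ⇒ n₁/n₂ = e^{c(z₂−z₁)} ⇒ c = ln(n₁/n₂)/(z₂−z₁)
c = ln(0.315/0.072) / (4.8 − 1.6) = ln(4.375) / 3.2 = 1.4759 / 3.2 = 0.4612 km⁻¹

0.000461 m⁻¹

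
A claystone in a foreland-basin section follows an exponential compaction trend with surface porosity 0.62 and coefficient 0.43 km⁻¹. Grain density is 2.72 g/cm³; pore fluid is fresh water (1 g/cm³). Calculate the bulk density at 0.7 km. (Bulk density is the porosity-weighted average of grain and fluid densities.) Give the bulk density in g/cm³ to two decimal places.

1.93 g/cm³

Porosity at depth: n = 0.62·exp(−0.43×0.7) = 0.62×0.7401 = 0.4588
Bulk density: ρ_b = (1−n)ρ_g + n·ρ_f = 0.5412×2.72 + 0.4588×1
       = 1.472 + 0.459 = 1.931 g/cm³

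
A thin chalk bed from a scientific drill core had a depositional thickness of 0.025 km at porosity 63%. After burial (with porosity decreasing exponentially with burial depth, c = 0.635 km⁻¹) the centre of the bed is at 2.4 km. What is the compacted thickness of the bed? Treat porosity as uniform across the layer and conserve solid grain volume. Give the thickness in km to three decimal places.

0.011 km

Porosity at 2.4 km: phi = 0.63·exp(−0.635×2.4) = 0.1372
Solid-volume conservation: h(1−phi) = h₀(1−phi₀) ⇒ h = h₀·(1−phi₀)/(1−phi)
h = 0.025 × (1 − 0.63)/(1 − 0.1372) = 0.025 × 0.4289 = 0.0107 km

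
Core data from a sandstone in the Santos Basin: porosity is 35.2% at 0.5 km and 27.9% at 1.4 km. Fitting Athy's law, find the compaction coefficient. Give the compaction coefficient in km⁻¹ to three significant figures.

0.258 km⁻¹

Athy: φ(z) = φ₀ e^(−cz) ⇒ φ₁/φ₂ = e^{c(z₂−z₁)} ⇒ c = ln(φ₁/φ₂)/(z₂−z₁)
c = ln(0.352/0.279) / (1.4 − 0.5) = ln(1.262) / 0.9 = 0.2324 / 0.9 = 0.2582 km⁻¹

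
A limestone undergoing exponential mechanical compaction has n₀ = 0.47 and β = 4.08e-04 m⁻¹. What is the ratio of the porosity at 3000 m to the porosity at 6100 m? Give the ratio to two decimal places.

Working in km (1 km = 1000 m; β in km⁻¹ = β in m⁻¹ × 1000):
n(Z₁)/n(Z₂) = e^(−β·Z₁)/e^(−β·Z₂) = e^{β(Z₂−Z₁)}
= exp(0.408 × 3.1) = exp(1.265) = 3.5424

3.54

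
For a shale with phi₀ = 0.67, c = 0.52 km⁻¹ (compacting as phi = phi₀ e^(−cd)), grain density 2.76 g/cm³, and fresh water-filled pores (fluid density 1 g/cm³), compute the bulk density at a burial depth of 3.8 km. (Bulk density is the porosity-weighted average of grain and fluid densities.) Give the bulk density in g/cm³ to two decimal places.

2.60 g/cm³

Porosity at depth: phi = 0.67·exp(−0.52×3.8) = 0.67×0.1386 = 0.0929
Bulk density: ρ_b = (1−phi)ρ_g + phi·ρ_f = 0.9071×2.76 + 0.0929×1
       = 2.504 + 0.093 = 2.597 g/cm³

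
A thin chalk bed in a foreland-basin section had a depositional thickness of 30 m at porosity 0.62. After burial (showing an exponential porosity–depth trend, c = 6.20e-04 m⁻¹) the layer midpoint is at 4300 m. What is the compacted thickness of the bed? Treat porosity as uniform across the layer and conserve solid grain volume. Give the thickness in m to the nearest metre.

Working in km (1 km = 1000 m; c in km⁻¹ = c in m⁻¹ × 1000):
Porosity at 4.3 km: n = 0.62·exp(−0.62×4.3) = 0.0431
Solid-volume conservation: h(1−n) = h₀(1−n₀) ⇒ h = h₀·(1−n₀)/(1−n)
h = 0.03 × (1 − 0.62)/(1 − 0.0431) = 0.03 × 0.3971 = 0.0119 km

12 m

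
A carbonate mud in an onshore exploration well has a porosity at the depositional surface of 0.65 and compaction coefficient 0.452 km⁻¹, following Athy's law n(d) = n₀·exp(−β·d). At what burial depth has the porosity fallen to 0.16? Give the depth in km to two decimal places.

Invert Athy's law: d = ln(n₀/n) / β
d = ln(0.65/0.16) / 0.452 = ln(4.062) / 0.452 = 1.4018 / 0.452 = 3.101 km

3.10 km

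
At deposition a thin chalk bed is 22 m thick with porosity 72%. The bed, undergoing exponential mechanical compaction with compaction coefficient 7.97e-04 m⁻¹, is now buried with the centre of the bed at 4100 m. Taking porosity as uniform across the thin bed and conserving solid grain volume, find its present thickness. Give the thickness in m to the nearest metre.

Working in km (1 km = 1000 m; c in km⁻¹ = c in m⁻¹ × 1000):
Porosity at 4.1 km: n = 0.72·exp(−0.797×4.1) = 0.0274
Solid-volume conservation: h(1−n) = h₀(1−n₀) ⇒ h = h₀·(1−n₀)/(1−n)
h = 0.022 × (1 − 0.72)/(1 − 0.0274) = 0.022 × 0.2879 = 0.0063 km

6 m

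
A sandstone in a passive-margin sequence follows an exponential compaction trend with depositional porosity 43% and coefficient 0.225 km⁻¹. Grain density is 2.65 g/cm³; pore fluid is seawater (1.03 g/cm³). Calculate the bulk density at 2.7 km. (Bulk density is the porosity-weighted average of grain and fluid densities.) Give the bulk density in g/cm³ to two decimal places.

2.27 g/cm³

Porosity at depth: φ = 0.43·exp(−0.225×2.7) = 0.43×0.5447 = 0.2342
Bulk density: ρ_b = (1−φ)ρ_g + φ·ρ_f = 0.7658×2.65 + 0.2342×1.03
       = 2.029 + 0.241 = 2.271 g/cm³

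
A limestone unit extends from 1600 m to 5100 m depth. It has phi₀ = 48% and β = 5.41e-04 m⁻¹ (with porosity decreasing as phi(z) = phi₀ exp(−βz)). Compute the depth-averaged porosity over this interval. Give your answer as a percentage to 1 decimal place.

Working in km (1 km = 1000 m; β in km⁻¹ = β in m⁻¹ × 1000):
⟨phi⟩ = (1/(z₂−z₁)) ∫ phi₀ e^(−βz) dz = phi₀·(e^(−β·z₁) − e^(−β·z₂)) / (β·(z₂−z₁))
e^(−0.541×1.6) = 0.4208; e^(−0.541×5.1) = 0.0633
⟨phi⟩ = 0.48 × (0.4208 − 0.0633) / (0.541 × 3.5) = 0.48 × 0.1888 = 0.0906

9.1%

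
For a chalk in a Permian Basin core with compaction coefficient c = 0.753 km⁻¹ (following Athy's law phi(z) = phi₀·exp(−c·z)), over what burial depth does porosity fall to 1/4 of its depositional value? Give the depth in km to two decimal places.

phi/phi₀ = 1/4 ⇒ exp(−c·z) = 1/4 ⇒ z = ln(4) / c
z = 1.3863 / 0.753 = 1.841 km

1.84 km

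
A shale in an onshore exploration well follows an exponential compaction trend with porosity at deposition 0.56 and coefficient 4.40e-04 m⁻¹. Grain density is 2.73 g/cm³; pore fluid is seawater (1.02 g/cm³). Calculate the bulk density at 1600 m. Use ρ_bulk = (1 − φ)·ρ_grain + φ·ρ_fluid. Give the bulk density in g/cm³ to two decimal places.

Working in km (1 km = 1000 m; β in km⁻¹ = β in m⁻¹ × 1000):
Porosity at depth: n = 0.56·exp(−0.44×1.6) = 0.56×0.4946 = 0.2770
Bulk density: ρ_b = (1−n)ρ_g + n·ρ_f = 0.7230×2.73 + 0.2770×1.02
       = 1.974 + 0.283 = 2.256 g/cm³

2.26 g/cm³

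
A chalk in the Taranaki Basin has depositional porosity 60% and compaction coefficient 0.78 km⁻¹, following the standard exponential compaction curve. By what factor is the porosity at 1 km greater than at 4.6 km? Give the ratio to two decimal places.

16.58

phi(Z₁)/phi(Z₂) = e^(−k·Z₁)/e^(−k·Z₂) = e^{k(Z₂−Z₁)}
= exp(0.78 × 3.6) = exp(2.808) = 16.5767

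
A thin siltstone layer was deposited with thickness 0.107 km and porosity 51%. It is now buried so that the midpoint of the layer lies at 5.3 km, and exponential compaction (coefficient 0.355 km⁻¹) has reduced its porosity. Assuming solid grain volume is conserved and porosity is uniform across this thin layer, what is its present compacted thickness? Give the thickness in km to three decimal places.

Porosity at 5.3 km: n = 0.51·exp(−0.355×5.3) = 0.0777
Solid-volume conservation: h(1−n) = h₀(1−n₀) ⇒ h = h₀·(1−n₀)/(1−n)
h = 0.107 × (1 − 0.51)/(1 − 0.0777) = 0.107 × 0.5313 = 0.0568 km

0.057 km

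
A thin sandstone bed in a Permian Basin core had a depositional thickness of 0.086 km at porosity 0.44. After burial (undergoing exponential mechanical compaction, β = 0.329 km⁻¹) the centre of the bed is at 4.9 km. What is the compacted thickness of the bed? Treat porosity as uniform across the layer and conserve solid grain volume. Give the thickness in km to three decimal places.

0.053 km

Porosity at 4.9 km: n = 0.44·exp(−0.329×4.9) = 0.0878
Solid-volume conservation: h(1−n) = h₀(1−n₀) ⇒ h = h₀·(1−n₀)/(1−n)
h = 0.086 × (1 − 0.44)/(1 − 0.0878) = 0.086 × 0.6139 = 0.0528 km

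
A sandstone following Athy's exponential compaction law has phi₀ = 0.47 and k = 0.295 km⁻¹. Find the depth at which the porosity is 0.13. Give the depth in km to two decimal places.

4.36 km

Invert Athy's law: Z = ln(phi₀/phi) / k
Z = ln(0.47/0.13) / 0.295 = ln(3.615) / 0.295 = 1.2852 / 0.295 = 4.357 km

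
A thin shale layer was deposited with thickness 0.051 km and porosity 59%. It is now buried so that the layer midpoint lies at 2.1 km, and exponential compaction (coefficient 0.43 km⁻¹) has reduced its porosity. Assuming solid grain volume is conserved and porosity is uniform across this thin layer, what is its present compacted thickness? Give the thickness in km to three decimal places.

0.027 km

Porosity at 2.1 km: phi = 0.59·exp(−0.43×2.1) = 0.2392
Solid-volume conservation: h(1−phi) = h₀(1−phi₀) ⇒ h = h₀·(1−phi₀)/(1−phi)
h = 0.051 × (1 − 0.59)/(1 − 0.2392) = 0.051 × 0.5389 = 0.0275 km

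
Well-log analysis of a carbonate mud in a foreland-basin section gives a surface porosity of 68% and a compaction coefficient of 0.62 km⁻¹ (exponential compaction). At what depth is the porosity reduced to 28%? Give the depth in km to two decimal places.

Invert Athy's law: Z = ln(φ₀/φ) / k
Z = ln(0.68/0.28) / 0.62 = ln(2.429) / 0.62 = 0.8873 / 0.62 = 1.431 km

1.43 km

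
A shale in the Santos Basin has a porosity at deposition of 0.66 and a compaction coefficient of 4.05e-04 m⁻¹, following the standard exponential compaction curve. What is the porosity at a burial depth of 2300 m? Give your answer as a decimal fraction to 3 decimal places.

0.260

Working in km (1 km = 1000 m; β in km⁻¹ = β in m⁻¹ × 1000):
φ = φ₀·exp(−β·Z) = 0.66 × exp(−0.405 × 2.3) = 0.66 × exp(−0.9315)
  = 0.66 × 0.3940 = 0.2600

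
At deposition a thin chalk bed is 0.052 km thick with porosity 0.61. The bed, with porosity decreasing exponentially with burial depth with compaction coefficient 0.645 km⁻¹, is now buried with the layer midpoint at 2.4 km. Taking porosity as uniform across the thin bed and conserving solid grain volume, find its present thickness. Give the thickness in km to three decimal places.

Porosity at 2.4 km: n = 0.61·exp(−0.645×2.4) = 0.1297
Solid-volume conservation: h(1−n) = h₀(1−n₀) ⇒ h = h₀·(1−n₀)/(1−n)
h = 0.052 × (1 − 0.61)/(1 − 0.1297) = 0.052 × 0.4481 = 0.0233 km

0.023 km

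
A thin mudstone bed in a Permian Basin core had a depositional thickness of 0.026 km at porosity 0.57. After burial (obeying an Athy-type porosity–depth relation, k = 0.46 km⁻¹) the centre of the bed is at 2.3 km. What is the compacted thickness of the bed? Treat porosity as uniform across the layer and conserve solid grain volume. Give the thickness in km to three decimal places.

0.014 km

Porosity at 2.3 km: φ = 0.57·exp(−0.46×2.3) = 0.1979
Solid-volume conservation: h(1−φ) = h₀(1−φ₀) ⇒ h = h₀·(1−φ₀)/(1−φ)
h = 0.026 × (1 − 0.57)/(1 − 0.1979) = 0.026 × 0.5361 = 0.0139 km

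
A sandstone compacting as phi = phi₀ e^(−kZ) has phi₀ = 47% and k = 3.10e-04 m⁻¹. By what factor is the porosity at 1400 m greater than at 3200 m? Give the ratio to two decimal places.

Working in km (1 km = 1000 m; k in km⁻¹ = k in m⁻¹ × 1000):
phi(Z₁)/phi(Z₂) = e^(−k·Z₁)/e^(−k·Z₂) = e^{k(Z₂−Z₁)}
= exp(0.31 × 1.8) = exp(0.558) = 1.7472

1.75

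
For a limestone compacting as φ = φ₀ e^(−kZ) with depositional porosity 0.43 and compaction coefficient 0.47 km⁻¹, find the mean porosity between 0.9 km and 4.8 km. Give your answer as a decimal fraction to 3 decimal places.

⟨φ⟩ = (1/(Z₂−Z₁)) ∫ φ₀ e^(−kZ) dZ = φ₀·(e^(−k·Z₁) − e^(−k·Z₂)) / (k·(Z₂−Z₁))
e^(−0.47×0.9) = 0.6551; e^(−0.47×4.8) = 0.1048
⟨φ⟩ = 0.43 × (0.6551 − 0.1048) / (0.47 × 3.9) = 0.43 × 0.3002 = 0.1291

0.129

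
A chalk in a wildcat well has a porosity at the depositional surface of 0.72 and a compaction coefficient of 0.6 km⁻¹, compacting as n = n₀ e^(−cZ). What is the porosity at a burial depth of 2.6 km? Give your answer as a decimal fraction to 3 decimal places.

n = n₀·exp(−c·Z) = 0.72 × exp(−0.6 × 2.6) = 0.72 × exp(−1.56)
  = 0.72 × 0.2101 = 0.1513

0.151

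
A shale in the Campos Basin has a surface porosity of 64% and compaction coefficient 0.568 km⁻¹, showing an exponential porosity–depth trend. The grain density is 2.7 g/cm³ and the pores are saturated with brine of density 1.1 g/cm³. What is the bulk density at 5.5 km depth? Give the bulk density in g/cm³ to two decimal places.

Porosity at depth: phi = 0.64·exp(−0.568×5.5) = 0.64×0.0440 = 0.0281
Bulk density: ρ_b = (1−phi)ρ_g + phi·ρ_f = 0.9719×2.7 + 0.0281×1.1
       = 2.624 + 0.031 = 2.655 g/cm³

2.65 g/cm³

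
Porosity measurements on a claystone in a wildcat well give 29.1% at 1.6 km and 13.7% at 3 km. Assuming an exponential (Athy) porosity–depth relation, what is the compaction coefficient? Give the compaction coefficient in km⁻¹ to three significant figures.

0.538 km⁻¹

Athy: n(Z) = n₀ e^(−kZ) ⇒ n₁/n₂ = e^{k(Z₂−Z₁)} ⇒ k = ln(n₁/n₂)/(Z₂−Z₁)
k = ln(0.291/0.137) / (3 − 1.6) = ln(2.124) / 1.4 = 0.7533 / 1.4 = 0.5381 km⁻¹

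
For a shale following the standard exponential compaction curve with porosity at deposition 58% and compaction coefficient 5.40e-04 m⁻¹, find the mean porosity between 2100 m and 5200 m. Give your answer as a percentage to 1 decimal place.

Working in km (1 km = 1000 m; β in km⁻¹ = β in m⁻¹ × 1000):
⟨φ⟩ = (1/(z₂−z₁)) ∫ φ₀ e^(−βz) dz = φ₀·(e^(−β·z₁) − e^(−β·z₂)) / (β·(z₂−z₁))
e^(−0.54×2.1) = 0.3217; e^(−0.54×5.2) = 0.0603
⟨φ⟩ = 0.58 × (0.3217 − 0.0603) / (0.54 × 3.1) = 0.58 × 0.1562 = 0.0906

9.1%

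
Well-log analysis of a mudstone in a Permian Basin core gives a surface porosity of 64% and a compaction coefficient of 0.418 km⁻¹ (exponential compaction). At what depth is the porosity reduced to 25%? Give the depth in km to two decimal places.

2.25 km

Invert Athy's law: z = ln(n₀/n) / β
z = ln(0.64/0.25) / 0.418 = ln(2.56) / 0.418 = 0.9400 / 0.418 = 2.249 km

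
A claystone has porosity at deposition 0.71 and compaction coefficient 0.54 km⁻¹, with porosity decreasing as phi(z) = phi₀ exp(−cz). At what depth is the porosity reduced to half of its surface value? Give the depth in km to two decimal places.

1.28 km

phi/phi₀ = 1/2 ⇒ exp(−c·z) = 1/2 ⇒ z = ln(2) / c
z = 0.6931 / 0.54 = 1.284 km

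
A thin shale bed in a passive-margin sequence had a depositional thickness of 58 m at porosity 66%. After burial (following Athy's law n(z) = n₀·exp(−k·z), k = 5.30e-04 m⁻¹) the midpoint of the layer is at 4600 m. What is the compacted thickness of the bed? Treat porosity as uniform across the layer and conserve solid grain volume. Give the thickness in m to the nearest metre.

Working in km (1 km = 1000 m; k in km⁻¹ = k in m⁻¹ × 1000):
Porosity at 4.6 km: n = 0.66·exp(−0.53×4.6) = 0.0576
Solid-volume conservation: h(1−n) = h₀(1−n₀) ⇒ h = h₀·(1−n₀)/(1−n)
h = 0.058 × (1 − 0.66)/(1 − 0.0576) = 0.058 × 0.3608 = 0.0209 km

21 m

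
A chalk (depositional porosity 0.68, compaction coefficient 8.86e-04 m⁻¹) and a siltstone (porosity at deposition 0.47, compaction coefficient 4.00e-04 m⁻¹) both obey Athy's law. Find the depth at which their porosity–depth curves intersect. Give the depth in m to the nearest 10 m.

760 m

Working in km (1 km = 1000 m; c in km⁻¹ = c in m⁻¹ × 1000):
Set phi₀ₐ e^(−cₐZ) = phi₀ᵦ e^(−cᵦZ) ⇒ ln(phi₀ₐ/phi₀ᵦ) = (cₐ − cᵦ)·Z
Z = ln(0.68/0.47) / (0.886 − 0.4) = 0.3694 / 0.486 = 0.760 km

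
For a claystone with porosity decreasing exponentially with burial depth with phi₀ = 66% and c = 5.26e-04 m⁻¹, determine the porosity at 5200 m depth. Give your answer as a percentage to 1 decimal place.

Working in km (1 km = 1000 m; c in km⁻¹ = c in m⁻¹ × 1000):
phi = phi₀·exp(−c·d) = 0.66 × exp(−0.526 × 5.2) = 0.66 × exp(−2.735)
  = 0.66 × 0.0649 = 0.0428

4.3%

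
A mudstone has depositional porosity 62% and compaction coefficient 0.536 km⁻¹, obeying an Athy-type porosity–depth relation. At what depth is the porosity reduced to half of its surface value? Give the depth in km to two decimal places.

phi/phi₀ = 1/2 ⇒ exp(−β·Z) = 1/2 ⇒ Z = ln(2) / β
Z = 0.6931 / 0.536 = 1.293 km

1.29 km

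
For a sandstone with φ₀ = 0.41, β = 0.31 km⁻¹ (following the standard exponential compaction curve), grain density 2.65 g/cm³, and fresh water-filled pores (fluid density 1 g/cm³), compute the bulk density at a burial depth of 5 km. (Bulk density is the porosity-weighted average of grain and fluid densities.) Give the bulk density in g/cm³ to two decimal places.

Porosity at depth: φ = 0.41·exp(−0.31×5) = 0.41×0.2122 = 0.0870
Bulk density: ρ_b = (1−φ)ρ_g + φ·ρ_f = 0.9130×2.65 + 0.0870×1
       = 2.419 + 0.087 = 2.506 g/cm³

2.51 g/cm³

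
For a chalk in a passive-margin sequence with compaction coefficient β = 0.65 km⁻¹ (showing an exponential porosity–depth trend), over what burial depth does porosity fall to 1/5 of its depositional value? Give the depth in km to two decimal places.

2.48 km

φ/φ₀ = 1/5 ⇒ exp(−β·d) = 1/5 ⇒ d = ln(5) / β
d = 1.6094 / 0.65 = 2.476 km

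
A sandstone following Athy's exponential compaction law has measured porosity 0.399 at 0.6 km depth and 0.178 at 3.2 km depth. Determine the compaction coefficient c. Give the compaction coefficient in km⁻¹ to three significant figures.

Athy: n(z) = n₀ e^(−cz) ⇒ n₁/n₂ = e^{c(z₂−z₁)} ⇒ c = ln(n₁/n₂)/(z₂−z₁)
c = ln(0.399/0.178) / (3.2 − 0.6) = ln(2.242) / 2.6 = 0.8072 / 2.6 = 0.3105 km⁻¹

0.310 km⁻¹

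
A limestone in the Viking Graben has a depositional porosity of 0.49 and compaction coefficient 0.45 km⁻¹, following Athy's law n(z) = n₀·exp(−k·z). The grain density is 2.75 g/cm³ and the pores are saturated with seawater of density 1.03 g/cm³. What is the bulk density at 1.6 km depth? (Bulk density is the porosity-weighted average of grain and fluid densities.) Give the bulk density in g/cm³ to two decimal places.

2.34 g/cm³

Porosity at depth: n = 0.49·exp(−0.45×1.6) = 0.49×0.4868 = 0.2385
Bulk density: ρ_b = (1−n)ρ_g + n·ρ_f = 0.7615×2.75 + 0.2385×1.03
       = 2.094 + 0.246 = 2.340 g/cm³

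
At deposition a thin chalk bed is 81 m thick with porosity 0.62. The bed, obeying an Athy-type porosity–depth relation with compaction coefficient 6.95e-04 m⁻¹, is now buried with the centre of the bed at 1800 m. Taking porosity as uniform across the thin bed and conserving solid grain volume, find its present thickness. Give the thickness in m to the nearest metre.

37 m

Working in km (1 km = 1000 m; β in km⁻¹ = β in m⁻¹ × 1000):
Porosity at 1.8 km: φ = 0.62·exp(−0.695×1.8) = 0.1775
Solid-volume conservation: h(1−φ) = h₀(1−φ₀) ⇒ h = h₀·(1−φ₀)/(1−φ)
h = 0.081 × (1 − 0.62)/(1 − 0.1775) = 0.081 × 0.4620 = 0.0374 km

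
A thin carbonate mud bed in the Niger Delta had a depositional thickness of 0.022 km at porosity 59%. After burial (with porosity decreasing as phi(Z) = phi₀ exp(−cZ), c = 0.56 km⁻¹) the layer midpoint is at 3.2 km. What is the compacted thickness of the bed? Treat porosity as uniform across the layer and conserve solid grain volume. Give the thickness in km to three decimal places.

0.010 km

Porosity at 3.2 km: phi = 0.59·exp(−0.56×3.2) = 0.0983
Solid-volume conservation: h(1−phi) = h₀(1−phi₀) ⇒ h = h₀·(1−phi₀)/(1−phi)
h = 0.022 × (1 − 0.59)/(1 − 0.0983) = 0.022 × 0.4547 = 0.0100 km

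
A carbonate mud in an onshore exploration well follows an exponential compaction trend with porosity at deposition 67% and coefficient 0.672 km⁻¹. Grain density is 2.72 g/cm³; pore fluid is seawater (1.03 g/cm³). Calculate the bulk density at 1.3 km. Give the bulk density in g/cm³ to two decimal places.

Porosity at depth: n = 0.67·exp(−0.672×1.3) = 0.67×0.4174 = 0.2797
Bulk density: ρ_b = (1−n)ρ_g + n·ρ_f = 0.7203×2.72 + 0.2797×1.03
       = 1.959 + 0.288 = 2.247 g/cm³

2.25 g/cm³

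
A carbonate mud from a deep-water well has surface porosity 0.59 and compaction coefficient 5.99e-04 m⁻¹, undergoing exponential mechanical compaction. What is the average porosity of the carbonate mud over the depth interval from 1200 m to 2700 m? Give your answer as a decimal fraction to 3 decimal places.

0.190

Working in km (1 km = 1000 m; k in km⁻¹ = k in m⁻¹ × 1000):
⟨φ⟩ = (1/(d₂−d₁)) ∫ φ₀ e^(−kd) dd = φ₀·(e^(−k·d₁) − e^(−k·d₂)) / (k·(d₂−d₁))
e^(−0.599×1.2) = 0.4873; e^(−0.599×2.7) = 0.1984
⟨φ⟩ = 0.59 × (0.4873 − 0.1984) / (0.599 × 1.5) = 0.59 × 0.3215 = 0.1897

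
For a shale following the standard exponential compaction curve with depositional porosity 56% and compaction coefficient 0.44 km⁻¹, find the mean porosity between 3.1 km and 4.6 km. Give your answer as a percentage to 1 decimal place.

⟨phi⟩ = (1/(z₂−z₁)) ∫ phi₀ e^(−cz) dz = phi₀·(e^(−c·z₁) − e^(−c·z₂)) / (c·(z₂−z₁))
e^(−0.44×3.1) = 0.2556; e^(−0.44×4.6) = 0.1321
⟨phi⟩ = 0.56 × (0.2556 − 0.1321) / (0.44 × 1.5) = 0.56 × 0.1871 = 0.1048

10.5%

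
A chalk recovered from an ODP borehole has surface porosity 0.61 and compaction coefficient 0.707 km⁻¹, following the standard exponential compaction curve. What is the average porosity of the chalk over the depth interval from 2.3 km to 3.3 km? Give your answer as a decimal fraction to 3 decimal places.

⟨n⟩ = (1/(z₂−z₁)) ∫ n₀ e^(−kz) dz = n₀·(e^(−k·z₁) − e^(−k·z₂)) / (k·(z₂−z₁))
e^(−0.707×2.3) = 0.1967; e^(−0.707×3.3) = 0.0970
⟨n⟩ = 0.61 × (0.1967 − 0.0970) / (0.707 × 1) = 0.61 × 0.1410 = 0.0860

0.086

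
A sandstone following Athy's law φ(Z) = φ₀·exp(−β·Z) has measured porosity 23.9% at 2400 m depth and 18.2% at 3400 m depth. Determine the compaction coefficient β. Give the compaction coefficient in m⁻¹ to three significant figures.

Working in km (1 km = 1000 m; β in km⁻¹ = β in m⁻¹ × 1000):
Athy: φ(Z) = φ₀ e^(−βZ) ⇒ φ₁/φ₂ = e^{β(Z₂−Z₁)} ⇒ β = ln(φ₁/φ₂)/(Z₂−Z₁)
β = ln(0.239/0.182) / (3.4 − 2.4) = ln(1.313) / 1 = 0.2725 / 1 = 0.2725 km⁻¹

0.000272 m⁻¹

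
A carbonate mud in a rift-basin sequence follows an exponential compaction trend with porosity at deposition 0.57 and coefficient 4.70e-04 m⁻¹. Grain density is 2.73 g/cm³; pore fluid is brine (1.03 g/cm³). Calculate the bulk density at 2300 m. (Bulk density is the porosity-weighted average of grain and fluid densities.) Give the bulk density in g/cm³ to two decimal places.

2.40 g/cm³

Working in km (1 km = 1000 m; k in km⁻¹ = k in m⁻¹ × 1000):
Porosity at depth: φ = 0.57·exp(−0.47×2.3) = 0.57×0.3393 = 0.1934
Bulk density: ρ_b = (1−φ)ρ_g + φ·ρ_f = 0.8066×2.73 + 0.1934×1.03
       = 2.202 + 0.199 = 2.401 g/cm³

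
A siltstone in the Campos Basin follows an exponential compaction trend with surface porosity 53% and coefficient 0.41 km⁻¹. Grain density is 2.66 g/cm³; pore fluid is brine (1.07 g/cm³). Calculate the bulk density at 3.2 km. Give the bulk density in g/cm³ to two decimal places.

2.43 g/cm³

Porosity at depth: φ = 0.53·exp(−0.41×3.2) = 0.53×0.2693 = 0.1427
Bulk density: ρ_b = (1−φ)ρ_g + φ·ρ_f = 0.8573×2.66 + 0.1427×1.07
       = 2.280 + 0.153 = 2.433 g/cm³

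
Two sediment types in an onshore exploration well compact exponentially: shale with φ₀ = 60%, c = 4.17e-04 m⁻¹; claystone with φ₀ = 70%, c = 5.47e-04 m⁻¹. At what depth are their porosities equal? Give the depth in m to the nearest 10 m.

1190 m

Working in km (1 km = 1000 m; c in km⁻¹ = c in m⁻¹ × 1000):
Set φ₀ₐ e^(−cₐZ) = φ₀ᵦ e^(−cᵦZ) ⇒ ln(φ₀ₐ/φ₀ᵦ) = (cₐ − cᵦ)·Z
Z = ln(0.6/0.7) / (0.417 − 0.547) = -0.1542 / -0.13 = 1.186 km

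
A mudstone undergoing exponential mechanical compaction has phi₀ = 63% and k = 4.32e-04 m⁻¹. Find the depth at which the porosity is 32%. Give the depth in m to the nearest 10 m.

1570 m

Working in km (1 km = 1000 m; k in km⁻¹ = k in m⁻¹ × 1000):
Invert Athy's law: d = ln(phi₀/phi) / k
d = ln(0.63/0.32) / 0.432 = ln(1.969) / 0.432 = 0.6774 / 0.432 = 1.568 km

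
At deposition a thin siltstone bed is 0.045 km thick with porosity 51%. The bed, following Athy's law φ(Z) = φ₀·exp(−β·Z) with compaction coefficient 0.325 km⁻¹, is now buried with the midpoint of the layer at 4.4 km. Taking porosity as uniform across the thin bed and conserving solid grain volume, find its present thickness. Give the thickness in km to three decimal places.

Porosity at 4.4 km: φ = 0.51·exp(−0.325×4.4) = 0.1220
Solid-volume conservation: h(1−φ) = h₀(1−φ₀) ⇒ h = h₀·(1−φ₀)/(1−φ)
h = 0.045 × (1 − 0.51)/(1 − 0.1220) = 0.045 × 0.5581 = 0.0251 km

0.025 km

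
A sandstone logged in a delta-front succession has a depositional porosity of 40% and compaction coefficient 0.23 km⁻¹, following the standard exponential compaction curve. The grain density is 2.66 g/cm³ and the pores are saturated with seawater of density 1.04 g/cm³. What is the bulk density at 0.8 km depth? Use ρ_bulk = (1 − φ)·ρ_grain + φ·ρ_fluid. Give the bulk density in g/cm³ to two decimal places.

2.12 g/cm³

Porosity at depth: φ = 0.4·exp(−0.23×0.8) = 0.4×0.8319 = 0.3328
Bulk density: ρ_b = (1−φ)ρ_g + φ·ρ_f = 0.6672×2.66 + 0.3328×1.04
       = 1.775 + 0.346 = 2.121 g/cm³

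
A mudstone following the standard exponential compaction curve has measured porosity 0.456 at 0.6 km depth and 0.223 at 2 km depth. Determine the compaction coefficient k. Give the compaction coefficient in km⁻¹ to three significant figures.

0.511 km⁻¹

Athy: φ(d) = φ₀ e^(−kd) ⇒ φ₁/φ₂ = e^{k(d₂−d₁)} ⇒ k = ln(φ₁/φ₂)/(d₂−d₁)
k = ln(0.456/0.223) / (2 − 0.6) = ln(2.045) / 1.4 = 0.7153 / 1.4 = 0.5109 km⁻¹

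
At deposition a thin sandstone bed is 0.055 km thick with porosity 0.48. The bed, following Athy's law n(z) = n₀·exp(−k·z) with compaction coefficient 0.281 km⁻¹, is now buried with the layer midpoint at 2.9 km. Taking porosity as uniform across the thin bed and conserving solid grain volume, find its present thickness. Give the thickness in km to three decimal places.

0.036 km

Porosity at 2.9 km: n = 0.48·exp(−0.281×2.9) = 0.2125
Solid-volume conservation: h(1−n) = h₀(1−n₀) ⇒ h = h₀·(1−n₀)/(1−n)
h = 0.055 × (1 − 0.48)/(1 − 0.2125) = 0.055 × 0.6603 = 0.0363 km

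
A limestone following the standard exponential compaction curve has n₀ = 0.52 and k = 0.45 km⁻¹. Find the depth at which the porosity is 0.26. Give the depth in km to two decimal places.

Invert Athy's law: z = ln(n₀/n) / k
z = ln(0.52/0.26) / 0.45 = ln(2) / 0.45 = 0.6931 / 0.45 = 1.540 km

1.54 km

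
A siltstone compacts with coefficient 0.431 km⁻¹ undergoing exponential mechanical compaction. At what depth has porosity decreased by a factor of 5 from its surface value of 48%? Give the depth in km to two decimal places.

3.73 km

φ/φ₀ = 1/5 ⇒ exp(−c·Z) = 1/5 ⇒ Z = ln(5) / c
Z = 1.6094 / 0.431 = 3.734 km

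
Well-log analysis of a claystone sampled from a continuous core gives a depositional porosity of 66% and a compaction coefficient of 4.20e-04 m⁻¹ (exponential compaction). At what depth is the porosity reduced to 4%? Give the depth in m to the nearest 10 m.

6670 m

Working in km (1 km = 1000 m; k in km⁻¹ = k in m⁻¹ × 1000):
Invert Athy's law: Z = ln(phi₀/phi) / k
Z = ln(0.66/0.04) / 0.42 = ln(16.5) / 0.42 = 2.8034 / 0.42 = 6.675 km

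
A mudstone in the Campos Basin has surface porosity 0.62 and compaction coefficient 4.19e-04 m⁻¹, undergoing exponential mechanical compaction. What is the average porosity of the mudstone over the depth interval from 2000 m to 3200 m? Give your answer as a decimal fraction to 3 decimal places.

Working in km (1 km = 1000 m; β in km⁻¹ = β in m⁻¹ × 1000):
⟨phi⟩ = (1/(Z₂−Z₁)) ∫ phi₀ e^(−βZ) dZ = phi₀·(e^(−β·Z₁) − e^(−β·Z₂)) / (β·(Z₂−Z₁))
e^(−0.419×2) = 0.4326; e^(−0.419×3.2) = 0.2616
⟨phi⟩ = 0.62 × (0.4326 − 0.2616) / (0.419 × 1.2) = 0.62 × 0.3400 = 0.2108

0.211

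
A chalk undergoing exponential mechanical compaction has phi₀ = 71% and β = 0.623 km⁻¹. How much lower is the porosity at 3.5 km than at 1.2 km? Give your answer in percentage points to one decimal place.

phi(1.2) = 0.71·e^(−0.623×1.2) = 0.3362
phi(3.5) = 0.71·e^(−0.623×3.5) = 0.0802
Δphi = 0.3362 − 0.0802 = 0.2560

25.6 percentage points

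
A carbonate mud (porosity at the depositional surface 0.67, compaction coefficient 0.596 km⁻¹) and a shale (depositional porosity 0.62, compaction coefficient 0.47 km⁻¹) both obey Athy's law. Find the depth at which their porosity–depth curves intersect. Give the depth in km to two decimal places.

Set φ₀ₐ e^(−cₐZ) = φ₀ᵦ e^(−cᵦZ) ⇒ ln(φ₀ₐ/φ₀ᵦ) = (cₐ − cᵦ)·Z
Z = ln(0.67/0.62) / (0.596 − 0.47) = 0.0776 / 0.126 = 0.616 km

0.62 km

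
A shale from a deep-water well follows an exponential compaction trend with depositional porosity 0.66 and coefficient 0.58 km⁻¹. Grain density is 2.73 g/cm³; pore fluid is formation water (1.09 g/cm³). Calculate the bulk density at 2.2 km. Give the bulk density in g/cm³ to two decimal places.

2.43 g/cm³

Porosity at depth: n = 0.66·exp(−0.58×2.2) = 0.66×0.2792 = 0.1842
Bulk density: ρ_b = (1−n)ρ_g + n·ρ_f = 0.8158×2.73 + 0.1842×1.09
       = 2.227 + 0.201 = 2.428 g/cm³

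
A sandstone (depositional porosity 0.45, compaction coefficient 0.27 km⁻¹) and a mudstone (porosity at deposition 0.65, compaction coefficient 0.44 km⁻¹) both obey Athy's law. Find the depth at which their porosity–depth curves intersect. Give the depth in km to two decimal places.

Set phi₀ₐ e^(−kₐz) = phi₀ᵦ e^(−kᵦz) ⇒ ln(phi₀ₐ/phi₀ᵦ) = (kₐ − kᵦ)·z
z = ln(0.45/0.65) / (0.27 − 0.44) = -0.3677 / -0.17 = 2.163 km

2.16 km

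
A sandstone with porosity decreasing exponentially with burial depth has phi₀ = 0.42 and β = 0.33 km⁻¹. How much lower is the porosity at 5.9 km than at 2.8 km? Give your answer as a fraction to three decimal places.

phi(2.8) = 0.42·e^(−0.33×2.8) = 0.1667
phi(5.9) = 0.42·e^(−0.33×5.9) = 0.0599
Δphi = 0.1667 − 0.0599 = 0.1068

0.107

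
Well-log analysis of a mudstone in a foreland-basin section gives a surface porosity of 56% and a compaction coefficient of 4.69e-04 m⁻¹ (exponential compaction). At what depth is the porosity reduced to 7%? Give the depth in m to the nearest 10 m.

Working in km (1 km = 1000 m; β in km⁻¹ = β in m⁻¹ × 1000):
Invert Athy's law: d = ln(n₀/n) / β
d = ln(0.56/0.07) / 0.469 = ln(8) / 0.469 = 2.0794 / 0.469 = 4.434 km

4430 m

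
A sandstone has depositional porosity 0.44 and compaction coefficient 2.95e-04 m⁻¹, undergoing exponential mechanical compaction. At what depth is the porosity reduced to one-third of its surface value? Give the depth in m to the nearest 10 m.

3720 m

Working in km (1 km = 1000 m; c in km⁻¹ = c in m⁻¹ × 1000):
phi/phi₀ = 1/3 ⇒ exp(−c·z) = 1/3 ⇒ z = ln(3) / c
z = 1.0986 / 0.295 = 3.724 km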